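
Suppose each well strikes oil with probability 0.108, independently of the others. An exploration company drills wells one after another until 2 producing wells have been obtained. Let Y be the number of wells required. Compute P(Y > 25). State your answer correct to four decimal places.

0.2313

Needing more than 25 wells ⇔ fewer than 2 successes in the first 25. With X ~ Binomial(25, 0.108), P(Y > 25) = P(X ≤ 1).
  k=0: C(25,0)·0.108^0·0.892^25 = 0.057428
  k=1: C(25,1)·0.108^1·0.892^24 = 0.173828
P(X ≤ 1) = 0.231256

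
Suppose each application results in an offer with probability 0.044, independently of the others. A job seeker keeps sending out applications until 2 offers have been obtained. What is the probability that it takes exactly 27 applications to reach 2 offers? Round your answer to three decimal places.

Y = trial on which the second success occurs; negative binomial, r=2, p=0.044.
P(Y=27) = C(26,1) · p^2 · (1−p)^25
= 26 · 0.001936 · 0.32467 = 0.01634

0.016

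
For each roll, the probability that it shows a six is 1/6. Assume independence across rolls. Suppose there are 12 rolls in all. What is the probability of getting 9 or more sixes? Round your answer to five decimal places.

0.00001

X ~ Binomial(12, 0.166667); P(X ≥ 9) = Σ C(12,k) p^k (1−p)^(12−k) over k:
  k=9: C(12,9)·0.166667^9·0.833333^3 = 0.0000126
  k=10: C(12,10)·0.166667^10·0.833333^2 = 0.0000008
  k=11: C(12,11)·0.166667^11·0.833333^1 = 0.0000000
  k=12: C(12,12)·0.166667^12·0.833333^0 = 0.0000000
Total = 0.0000134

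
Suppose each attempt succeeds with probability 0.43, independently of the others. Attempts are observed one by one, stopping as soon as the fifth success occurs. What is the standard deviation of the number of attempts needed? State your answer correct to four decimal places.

Y = total attempts until the fifth success; negative binomial with r=5, p=0.43.
SD(Y) = √[r(1−p)/p²] = √(15.413737) = 3.926033

3.9260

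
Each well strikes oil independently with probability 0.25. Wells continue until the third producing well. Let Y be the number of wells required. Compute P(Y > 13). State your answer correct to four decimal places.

Needing more than 13 wells ⇔ fewer than 3 successes in the first 13. With X ~ Binomial(13, 0.25), P(Y > 13) = P(X ≤ 2).
  k=0: C(13,0)·0.25^0·0.75^13 = 0.023757
  k=1: C(13,1)·0.25^1·0.75^12 = 0.102948
  k=2: C(13,2)·0.25^2·0.75^11 = 0.205896
P(X ≤ 2) = 0.332602

0.3326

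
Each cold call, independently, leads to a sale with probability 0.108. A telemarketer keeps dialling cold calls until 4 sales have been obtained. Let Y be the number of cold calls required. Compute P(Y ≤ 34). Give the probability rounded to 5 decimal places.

Finishing within 34 cold calls ⇔ at least 4 successes in the first 34. With X ~ Binomial(34, 0.108), P(Y ≤ 34) = 1 − P(X ≤ 3).
  k=0: C(34,0)·0.108^0·0.892^34 = 0.0205308
  k=1: C(34,1)·0.108^1·0.892^33 = 0.0845168
  k=2: C(34,2)·0.108^2·0.892^32 = 0.1688440
  k=3: C(34,3)·0.108^3·0.892^31 = 0.2180587
1 − 0.4919502 = 0.5080498

0.50805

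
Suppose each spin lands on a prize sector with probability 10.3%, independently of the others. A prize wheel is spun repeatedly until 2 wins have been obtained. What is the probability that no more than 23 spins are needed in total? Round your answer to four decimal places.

Finishing within 23 spins ⇔ at least 2 successes in the first 23. With X ~ Binomial(23, 0.103), P(Y ≤ 23) = 1 − P(X ≤ 1).
  k=0: C(23,0)·0.103^0·0.897^23 = 0.082078
  k=1: C(23,1)·0.103^1·0.897^22 = 0.216770
1 − 0.298848 = 0.701152

0.7012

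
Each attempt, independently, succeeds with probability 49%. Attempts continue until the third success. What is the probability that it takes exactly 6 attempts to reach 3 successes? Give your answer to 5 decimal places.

Y = trial on which the third success occurs; negative binomial, r=3, p=0.49.
P(Y=6) = C(5,2) · p^3 · (1−p)^3
= 10 · 0.11765 · 0.13265 = 0.1560626

0.15606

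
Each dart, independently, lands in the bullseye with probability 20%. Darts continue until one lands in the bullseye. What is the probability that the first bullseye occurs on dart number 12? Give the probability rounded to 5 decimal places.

0.01718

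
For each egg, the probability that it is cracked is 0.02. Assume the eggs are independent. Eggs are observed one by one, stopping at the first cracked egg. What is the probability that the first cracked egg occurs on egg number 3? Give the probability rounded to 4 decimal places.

Geometric (trials to first success), p = 0.02.
P(Y = 3) = (1−p)^2 · p = 0.9604 · 0.02 = 0.019208

0.0192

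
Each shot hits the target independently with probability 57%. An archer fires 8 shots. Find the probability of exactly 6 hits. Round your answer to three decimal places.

X ~ Binomial(n=8, p=0.57).
P(X=6) = C(8,6) · p^6 · (1−p)^2
= 28 · 0.034296 · 0.1849 = 0.17756

0.178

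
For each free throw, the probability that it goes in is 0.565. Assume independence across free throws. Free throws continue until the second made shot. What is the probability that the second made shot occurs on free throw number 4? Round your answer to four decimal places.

Y = trial on which the second success occurs; negative binomial, r=2, p=0.565.
P(Y=4) = C(3,1) · p^2 · (1−p)^2
= 3 · 0.31922 · 0.18923 = 0.181216

0.1812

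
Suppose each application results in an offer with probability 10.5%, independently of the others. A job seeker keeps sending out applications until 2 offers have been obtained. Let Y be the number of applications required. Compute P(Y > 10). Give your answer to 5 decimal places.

0.71668

Needing more than 10 applications ⇔ fewer than 2 successes in the first 10. With X ~ Binomial(10, 0.105), P(Y > 10) = P(X ≤ 1).
  k=0: C(10,0)·0.105^0·0.895^10 = 0.3297846
  k=1: C(10,1)·0.105^1·0.895^9 = 0.3868981
P(X ≤ 1) = 0.7166827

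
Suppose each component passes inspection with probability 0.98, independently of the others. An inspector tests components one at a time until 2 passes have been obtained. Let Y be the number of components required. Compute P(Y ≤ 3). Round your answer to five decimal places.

0.99882

Finishing within 3 components ⇔ at least 2 successes in the first 3. With X ~ Binomial(3, 0.98), P(Y ≤ 3) = 1 − P(X ≤ 1).
  k=0: C(3,0)·0.98^0·0.02^3 = 0.0000080
  k=1: C(3,1)·0.98^1·0.02^2 = 0.0011760
1 − 0.0011840 = 0.9988160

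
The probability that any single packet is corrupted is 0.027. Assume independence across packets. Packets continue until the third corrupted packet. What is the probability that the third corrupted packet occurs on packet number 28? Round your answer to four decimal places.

Y = trial on which the third success occurs; negative binomial, r=3, p=0.027.
P(Y=28) = C(27,2) · p^3 · (1−p)^25
= 351 · 1.9683e-05 · 0.50445 = 0.003485

0.0035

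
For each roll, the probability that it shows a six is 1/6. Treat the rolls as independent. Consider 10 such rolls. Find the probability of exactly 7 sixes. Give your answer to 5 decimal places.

0.00025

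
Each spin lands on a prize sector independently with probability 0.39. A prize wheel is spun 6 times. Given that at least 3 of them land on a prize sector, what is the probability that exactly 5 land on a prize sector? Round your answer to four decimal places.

X ~ Binomial(6, 0.39). Want P(X=5 | X≥3) = P(X=5) / P(X≥3).
P(X=5) = C(6,5)·0.39^5·0.61^1 = 0.033022
P(X≥3) = 1 − 0.051520 − 0.197636 − 0.315893 = 0.434951
Ratio = 0.033022 / 0.434951 = 0.075921

0.0759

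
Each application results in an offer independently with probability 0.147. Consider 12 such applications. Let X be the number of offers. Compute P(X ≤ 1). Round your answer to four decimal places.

0.4552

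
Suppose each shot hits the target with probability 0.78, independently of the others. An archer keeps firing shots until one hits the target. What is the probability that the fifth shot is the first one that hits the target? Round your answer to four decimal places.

Geometric (trials to first success), p = 0.78.
P(Y = 5) = (1−p)^4 · p = 0.0023426 · 0.78 = 0.001827

0.0018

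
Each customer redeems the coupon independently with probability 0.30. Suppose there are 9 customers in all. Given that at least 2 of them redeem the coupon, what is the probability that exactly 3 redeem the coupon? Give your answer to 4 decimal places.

0.3319

X ~ Binomial(9, 0.30). Want P(X=3 | X≥2) = P(X=3) / P(X≥2).
P(X=3) = C(9,3)·0.30^3·0.70^6 = 0.266828
P(X≥2) = 1 − 0.040354 − 0.155650 = 0.803997
Ratio = 0.266828 / 0.803997 = 0.331877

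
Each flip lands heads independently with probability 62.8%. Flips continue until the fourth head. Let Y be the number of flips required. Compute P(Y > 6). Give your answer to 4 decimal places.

0.3978

Needing more than 6 flips ⇔ fewer than 4 successes in the first 6. With X ~ Binomial(6, 0.628), P(Y > 6) = P(X ≤ 3).
  k=0: C(6,0)·0.628^0·0.372^6 = 0.002650
  k=1: C(6,1)·0.628^1·0.372^5 = 0.026843
  k=2: C(6,2)·0.628^2·0.372^4 = 0.113288
  k=3: C(6,3)·0.628^3·0.372^3 = 0.254999
P(X ≤ 3) = 0.397779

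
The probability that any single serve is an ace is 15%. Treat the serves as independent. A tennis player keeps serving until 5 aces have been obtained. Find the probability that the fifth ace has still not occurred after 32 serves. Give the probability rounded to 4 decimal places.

0.4644

Needing more than 32 serves ⇔ fewer than 5 successes in the first 32. With X ~ Binomial(32, 0.15), P(Y > 32) = P(X ≤ 4).
  k=0: C(32,0)·0.15^0·0.85^32 = 0.005513
  k=1: C(32,1)·0.15^1·0.85^31 = 0.031133
  k=2: C(32,2)·0.15^2·0.85^30 = 0.085159
  k=3: C(32,3)·0.15^3·0.85^29 = 0.150281
  k=4: C(32,4)·0.15^4·0.85^28 = 0.192271
P(X ≤ 4) = 0.464358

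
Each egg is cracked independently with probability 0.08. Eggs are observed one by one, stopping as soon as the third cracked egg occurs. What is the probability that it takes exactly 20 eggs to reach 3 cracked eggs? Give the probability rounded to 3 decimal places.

Y = trial on which the third success occurs; negative binomial, r=3, p=0.08.
P(Y=20) = C(19,2) · p^3 · (1−p)^17
= 171 · 0.000512 · 0.24232 = 0.02122

0.021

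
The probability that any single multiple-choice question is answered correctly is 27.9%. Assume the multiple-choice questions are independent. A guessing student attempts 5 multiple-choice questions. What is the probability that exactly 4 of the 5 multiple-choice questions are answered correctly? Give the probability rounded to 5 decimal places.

0.02184

X ~ Binomial(n=5, p=0.279).
P(X=4) = C(5,4) · p^4 · (1−p)^1
= 5 · 0.0060592 · 0.721 = 0.0218435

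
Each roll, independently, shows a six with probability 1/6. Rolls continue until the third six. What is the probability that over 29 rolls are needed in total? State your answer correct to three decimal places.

0.116

Needing more than 29 rolls ⇔ fewer than 3 successes in the first 29. With X ~ Binomial(29, 0.166667), P(Y > 29) = P(X ≤ 2).
  k=0: C(29,0)·0.166667^0·0.833333^29 = 0.00506
  k=1: C(29,1)·0.166667^1·0.833333^28 = 0.02932
  k=2: C(29,2)·0.166667^2·0.833333^27 = 0.08210
P(X ≤ 2) = 0.11647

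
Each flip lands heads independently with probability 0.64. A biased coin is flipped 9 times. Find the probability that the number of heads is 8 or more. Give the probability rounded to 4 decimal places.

X ~ Binomial(9, 0.64); P(X ≥ 8) = Σ C(9,k) p^k (1−p)^(9−k) over k:
  k=8: C(9,8)·0.64^8·0.36^1 = 0.091198
  k=9: C(9,9)·0.64^9·0.36^0 = 0.018014
Total = 0.109212

0.1092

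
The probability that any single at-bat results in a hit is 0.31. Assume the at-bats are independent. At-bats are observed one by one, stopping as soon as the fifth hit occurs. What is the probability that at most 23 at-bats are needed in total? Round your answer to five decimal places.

0.88524

Finishing within 23 at-bats ⇔ at least 5 successes in the first 23. With X ~ Binomial(23, 0.31), P(Y ≤ 23) = 1 − P(X ≤ 4).
  k=0: C(23,0)·0.31^0·0.69^23 = 0.0001966
  k=1: C(23,1)·0.31^1·0.69^22 = 0.0020313
  k=2: C(23,2)·0.31^2·0.69^21 = 0.0100386
  k=3: C(23,3)·0.31^3·0.69^20 = 0.0315708
  k=4: C(23,4)·0.31^4·0.69^19 = 0.0709199
1 − 0.1147572 = 0.8852428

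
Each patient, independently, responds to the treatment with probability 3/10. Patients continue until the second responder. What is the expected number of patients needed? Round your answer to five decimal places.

Y = total patients until the second success; negative binomial with r=2, p=0.30.
E[Y] = r / p = 2 / 0.30 = 6.6666667

6.66667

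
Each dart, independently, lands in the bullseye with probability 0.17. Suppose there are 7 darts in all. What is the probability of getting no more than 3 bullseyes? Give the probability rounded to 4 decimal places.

X ~ Binomial(7, 0.17); P(X ≤ 3) = Σ C(7,k) p^k (1−p)^(7−k) over k:
  k=0: C(7,0)·0.17^0·0.83^7 = 0.271361
  k=1: C(7,1)·0.17^1·0.83^6 = 0.389059
  k=2: C(7,2)·0.17^2·0.83^5 = 0.239060
  k=3: C(7,3)·0.17^3·0.83^4 = 0.081607
Total = 0.981087

0.9811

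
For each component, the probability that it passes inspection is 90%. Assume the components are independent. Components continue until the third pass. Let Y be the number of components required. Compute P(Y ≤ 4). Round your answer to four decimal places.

0.9477

Finishing within 4 components ⇔ at least 3 successes in the first 4. With X ~ Binomial(4, 0.90), P(Y ≤ 4) = 1 − P(X ≤ 2).
  k=0: C(4,0)·0.90^0·0.10^4 = 0.000100
  k=1: C(4,1)·0.90^1·0.10^3 = 0.003600
  k=2: C(4,2)·0.90^2·0.10^2 = 0.048600
1 − 0.052300 = 0.947700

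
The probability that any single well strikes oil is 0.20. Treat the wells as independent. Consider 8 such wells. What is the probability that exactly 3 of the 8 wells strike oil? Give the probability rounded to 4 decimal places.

X ~ Binomial(n=8, p=0.20).
P(X=3) = C(8,3) · p^3 · (1−p)^5
= 56 · 0.008 · 0.32768 = 0.146801

0.1468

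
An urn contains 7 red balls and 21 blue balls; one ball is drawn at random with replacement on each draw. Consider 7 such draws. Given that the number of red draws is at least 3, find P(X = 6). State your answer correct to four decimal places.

0.0053

X ~ Binomial(7, 0.25). Want P(X=6 | X≥3) = P(X=6) / P(X≥3).
P(X=6) = C(7,6)·0.25^6·0.75^1 = 0.001282
P(X≥3) = 1 − 0.133484 − 0.311462 − 0.311462 = 0.243591
Ratio = 0.001282 / 0.243591 = 0.005262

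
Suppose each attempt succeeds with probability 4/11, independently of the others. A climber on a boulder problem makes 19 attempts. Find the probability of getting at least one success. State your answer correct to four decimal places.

P(at least one) = 1 − P(none) = 1 − (1 − 0.363636)^19
= 1 − 0.000186 = 0.999814

0.9998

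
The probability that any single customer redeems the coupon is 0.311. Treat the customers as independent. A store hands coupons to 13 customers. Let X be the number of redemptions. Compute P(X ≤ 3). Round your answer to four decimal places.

X ~ Binomial(13, 0.311); P(X ≤ 3) = Σ C(13,k) p^k (1−p)^(13−k) over k:
  k=0: C(13,0)·0.311^0·0.689^13 = 0.007886
  k=1: C(13,1)·0.311^1·0.689^12 = 0.046274
  k=2: C(13,2)·0.311^2·0.689^11 = 0.125322
  k=3: C(13,3)·0.311^3·0.689^10 = 0.207415
Total = 0.386896

0.3869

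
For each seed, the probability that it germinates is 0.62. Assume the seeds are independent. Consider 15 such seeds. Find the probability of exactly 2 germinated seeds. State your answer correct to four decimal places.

X ~ Binomial(n=15, p=0.62).
P(X=2) = C(15,2) · p^2 · (1−p)^13
= 105 · 0.3844 · 3.445e-06 = 0.000139

0.0001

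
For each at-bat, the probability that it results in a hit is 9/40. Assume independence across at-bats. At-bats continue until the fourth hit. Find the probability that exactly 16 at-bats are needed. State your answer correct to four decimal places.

Y = trial on which the fourth success occurs; negative binomial, r=4, p=0.225.
P(Y=16) = C(15,3) · p^4 · (1−p)^12
= 455 · 0.0025629 · 0.046948 = 0.054747

0.0547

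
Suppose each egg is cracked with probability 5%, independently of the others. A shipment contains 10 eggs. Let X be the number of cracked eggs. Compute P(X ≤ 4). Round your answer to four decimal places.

0.9999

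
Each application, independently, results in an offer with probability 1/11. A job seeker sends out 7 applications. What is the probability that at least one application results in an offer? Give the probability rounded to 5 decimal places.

P(at least one) = 1 − P(none) = 1 − (1 − 0.090909)^7
= 1 − 0.5131581 = 0.4868419

0.48684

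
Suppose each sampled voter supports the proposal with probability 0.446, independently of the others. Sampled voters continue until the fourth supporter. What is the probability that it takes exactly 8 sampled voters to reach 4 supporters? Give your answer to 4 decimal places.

Y = trial on which the fourth success occurs; negative binomial, r=4, p=0.446.
P(Y=8) = C(7,3) · p^4 · (1−p)^4
= 35 · 0.039568 · 0.094197 = 0.130451

0.1305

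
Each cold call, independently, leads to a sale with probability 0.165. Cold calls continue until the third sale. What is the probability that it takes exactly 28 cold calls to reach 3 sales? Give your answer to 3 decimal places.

0.017

Y = trial on which the third success occurs; negative binomial, r=3, p=0.165.
P(Y=28) = C(27,2) · p^3 · (1−p)^25
= 351 · 0.0044921 · 0.011019 = 0.01737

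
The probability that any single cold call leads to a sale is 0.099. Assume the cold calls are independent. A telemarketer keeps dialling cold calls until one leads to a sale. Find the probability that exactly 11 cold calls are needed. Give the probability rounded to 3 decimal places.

Geometric (trials to first success), p = 0.099.
P(Y = 11) = (1−p)^10 · p = 0.35257 · 0.099 = 0.03490

0.035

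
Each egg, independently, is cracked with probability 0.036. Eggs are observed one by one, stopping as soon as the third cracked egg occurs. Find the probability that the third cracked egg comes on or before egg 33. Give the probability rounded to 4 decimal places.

0.1147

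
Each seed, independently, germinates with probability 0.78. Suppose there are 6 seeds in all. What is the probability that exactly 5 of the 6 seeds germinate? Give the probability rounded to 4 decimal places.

0.3811

X ~ Binomial(n=6, p=0.78).
P(X=5) = C(6,5) · p^5 · (1−p)^1
= 6 · 0.28872 · 0.22 = 0.381107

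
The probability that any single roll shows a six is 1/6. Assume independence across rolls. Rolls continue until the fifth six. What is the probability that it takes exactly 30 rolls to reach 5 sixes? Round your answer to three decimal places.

0.032

Y = trial on which the fifth success occurs; negative binomial, r=5, p=0.166667.
P(Y=30) = C(29,4) · p^5 · (1−p)^25
= 23751 · 0.0001286 · 0.010483 = 0.03202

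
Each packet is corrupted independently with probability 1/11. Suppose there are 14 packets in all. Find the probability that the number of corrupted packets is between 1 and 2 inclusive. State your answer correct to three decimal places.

X ~ Binomial(14, 0.090909); P(1 ≤ X ≤ 2) = Σ C(14,k) p^k (1−p)^(14−k) over k:
  k=1: C(14,1)·0.090909^1·0.909091^13 = 0.36866
  k=2: C(14,2)·0.090909^2·0.909091^12 = 0.23963
Total = 0.60830

0.608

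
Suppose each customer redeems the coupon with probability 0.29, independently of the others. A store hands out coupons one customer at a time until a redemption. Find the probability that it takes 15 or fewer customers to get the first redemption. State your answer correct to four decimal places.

Y = number of customers to the first success; geometric, p = 0.29.
P(Y ≤ 15) = 1 − (1−p)^15 = 1 − 0.005873 = 0.994127

0.9941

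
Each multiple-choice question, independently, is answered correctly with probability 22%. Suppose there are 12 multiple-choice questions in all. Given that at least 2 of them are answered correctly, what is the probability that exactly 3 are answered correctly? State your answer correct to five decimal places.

0.32193

X ~ Binomial(12, 0.22). Want P(X=3 | X≥2) = P(X=3) / P(X≥2).
P(X=3) = C(12,3)·0.22^3·0.78^9 = 0.2503469
P(X≥2) = 1 − 0.0507149 − 0.1716503 = 0.7776348
Ratio = 0.2503469 / 0.7776348 = 0.3219337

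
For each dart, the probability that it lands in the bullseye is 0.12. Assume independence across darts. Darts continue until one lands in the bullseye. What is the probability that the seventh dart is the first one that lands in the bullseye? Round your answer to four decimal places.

Geometric (trials to first success), p = 0.12.
P(Y = 7) = (1−p)^6 · p = 0.4644 · 0.12 = 0.055728

0.0557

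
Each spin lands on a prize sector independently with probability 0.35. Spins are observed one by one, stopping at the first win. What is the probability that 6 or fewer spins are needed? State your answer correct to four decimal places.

Y = number of spins to the first success; geometric, p = 0.35.
P(Y ≤ 6) = 1 − (1−p)^6 = 1 − 0.075419 = 0.924581

0.9246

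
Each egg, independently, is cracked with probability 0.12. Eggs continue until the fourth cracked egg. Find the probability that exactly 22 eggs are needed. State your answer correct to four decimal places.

0.0276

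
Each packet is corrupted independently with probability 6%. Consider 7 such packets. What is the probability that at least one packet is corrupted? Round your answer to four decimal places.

P(at least one) = 1 − P(none) = 1 − (1 − 0.06)^7
= 1 − 0.648478 = 0.351522

0.3515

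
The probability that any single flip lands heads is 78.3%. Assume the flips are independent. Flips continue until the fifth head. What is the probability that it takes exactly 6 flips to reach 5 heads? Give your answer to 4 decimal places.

Y = trial on which the fifth success occurs; negative binomial, r=5, p=0.783.
P(Y=6) = C(5,4) · p^5 · (1−p)^1
= 5 · 0.29431 · 0.217 = 0.319329

0.3193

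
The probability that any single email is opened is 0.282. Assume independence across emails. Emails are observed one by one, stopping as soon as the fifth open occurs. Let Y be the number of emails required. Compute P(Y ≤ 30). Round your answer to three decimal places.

Finishing within 30 emails ⇔ at least 5 successes in the first 30. With X ~ Binomial(30, 0.282), P(Y ≤ 30) = 1 − P(X ≤ 4).
  k=0: C(30,0)·0.282^0·0.718^30 = 0.00005
  k=1: C(30,1)·0.282^1·0.718^29 = 0.00057
  k=2: C(30,2)·0.282^2·0.718^28 = 0.00324
  k=3: C(30,3)·0.282^3·0.718^27 = 0.01187
  k=4: C(30,4)·0.282^4·0.718^26 = 0.03148
1 − 0.04721 = 0.95279

0.953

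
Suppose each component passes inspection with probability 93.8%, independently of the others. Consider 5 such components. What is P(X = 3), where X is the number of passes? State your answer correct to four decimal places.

X ~ Binomial(n=5, p=0.938).
P(X=3) = C(5,3) · p^3 · (1−p)^2
= 10 · 0.82529 · 0.003844 = 0.031724

0.0317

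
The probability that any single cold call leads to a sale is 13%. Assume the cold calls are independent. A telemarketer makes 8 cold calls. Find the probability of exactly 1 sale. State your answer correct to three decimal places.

X ~ Binomial(n=8, p=0.13).
P(X=1) = C(8,1) · p^1 · (1−p)^7
= 8 · 0.13 · 0.37725 = 0.39234

0.392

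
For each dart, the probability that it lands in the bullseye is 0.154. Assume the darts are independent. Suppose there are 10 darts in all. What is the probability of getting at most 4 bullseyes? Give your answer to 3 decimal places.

0.989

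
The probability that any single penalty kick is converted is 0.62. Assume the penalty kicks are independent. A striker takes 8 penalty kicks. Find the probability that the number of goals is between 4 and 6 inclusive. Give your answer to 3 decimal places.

X ~ Binomial(8, 0.62); P(4 ≤ X ≤ 6) = Σ C(8,k) p^k (1−p)^(8−k) over k:
  k=4: C(8,4)·0.62^4·0.38^4 = 0.21567
  k=5: C(8,5)·0.62^5·0.38^3 = 0.28151
  k=6: C(8,6)·0.62^6·0.38^2 = 0.22965
Total = 0.72684

0.727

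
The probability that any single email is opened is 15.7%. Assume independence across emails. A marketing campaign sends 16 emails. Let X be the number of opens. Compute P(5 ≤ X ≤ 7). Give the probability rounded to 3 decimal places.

0.091

X ~ Binomial(16, 0.157); P(5 ≤ X ≤ 7) = Σ C(16,k) p^k (1−p)^(16−k) over k:
  k=5: C(16,5)·0.157^5·0.843^11 = 0.06366
  k=6: C(16,6)·0.157^6·0.843^10 = 0.02174
  k=7: C(16,7)·0.157^7·0.843^9 = 0.00578
Total = 0.09118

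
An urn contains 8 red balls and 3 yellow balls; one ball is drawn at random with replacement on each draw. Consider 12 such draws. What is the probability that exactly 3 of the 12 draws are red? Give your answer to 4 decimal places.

0.0007

X ~ Binomial(n=12, p=0.727273).
P(X=3) = C(12,3) · p^3 · (1−p)^9
= 220 · 0.38467 · 8.3475e-06 = 0.000706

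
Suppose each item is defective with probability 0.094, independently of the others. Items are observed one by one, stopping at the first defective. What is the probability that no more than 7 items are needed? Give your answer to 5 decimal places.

0.49893

Y = number of items to the first success; geometric, p = 0.094.
P(Y ≤ 7) = 1 − (1−p)^7 = 1 − 0.5010688 = 0.4989312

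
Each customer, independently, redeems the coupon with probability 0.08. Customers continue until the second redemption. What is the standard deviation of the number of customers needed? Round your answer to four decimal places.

Y = total customers until the second success; negative binomial with r=2, p=0.08.
SD(Y) = √[r(1−p)/p²] = √(287.500000) = 16.955825

16.9558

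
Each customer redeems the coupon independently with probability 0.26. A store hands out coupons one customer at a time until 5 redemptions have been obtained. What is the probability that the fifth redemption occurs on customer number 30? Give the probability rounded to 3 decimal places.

0.015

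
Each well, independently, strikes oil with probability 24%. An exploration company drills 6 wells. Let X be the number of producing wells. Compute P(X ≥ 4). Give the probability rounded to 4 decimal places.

0.0326

X ~ Binomial(6, 0.24); P(X ≥ 4) = Σ C(6,k) p^k (1−p)^(6−k) over k:
  k=4: C(6,4)·0.24^4·0.76^2 = 0.028745
  k=5: C(6,5)·0.24^5·0.76^1 = 0.003631
  k=6: C(6,6)·0.24^6·0.76^0 = 0.000191
Total = 0.032567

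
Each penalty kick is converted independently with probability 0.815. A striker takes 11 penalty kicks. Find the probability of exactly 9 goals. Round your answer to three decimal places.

0.299

X ~ Binomial(n=11, p=0.815).
P(X=9) = C(11,9) · p^9 · (1−p)^2
= 55 · 0.15864 · 0.034225 = 0.29862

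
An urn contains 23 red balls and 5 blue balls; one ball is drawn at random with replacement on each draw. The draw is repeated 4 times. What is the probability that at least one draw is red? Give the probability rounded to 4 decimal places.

0.9990

P(at least one) = 1 − P(none) = 1 − (1 − 0.821429)^4
= 1 − 0.001017 = 0.998983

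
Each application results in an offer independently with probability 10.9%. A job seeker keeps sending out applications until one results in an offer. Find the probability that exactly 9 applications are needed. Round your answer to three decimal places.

Geometric (trials to first success), p = 0.109.
P(Y = 9) = (1−p)^8 · p = 0.39721 · 0.109 = 0.04330

0.043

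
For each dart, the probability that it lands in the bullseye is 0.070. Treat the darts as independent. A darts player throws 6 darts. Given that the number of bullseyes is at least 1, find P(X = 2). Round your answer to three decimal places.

X ~ Binomial(6, 0.07). Want P(X=2 | X≥1) = P(X=2) / P(X≥1).
P(X=2) = C(6,2)·0.07^2·0.93^4 = 0.05498
P(X≥1) = 1 − 0.64699 = 0.35301
Ratio = 0.05498 / 0.35301 = 0.15575

0.156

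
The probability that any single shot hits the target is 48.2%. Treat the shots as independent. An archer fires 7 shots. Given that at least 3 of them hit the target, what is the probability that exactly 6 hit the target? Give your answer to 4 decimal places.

0.0612

X ~ Binomial(7, 0.482). Want P(X=6 | X≥3) = P(X=6) / P(X≥3).
P(X=6) = C(7,6)·0.482^6·0.518^1 = 0.045468
P(X≥3) = 1 − 0.010007 − 0.065181 − 0.181954 = 0.742857
Ratio = 0.045468 / 0.742857 = 0.061208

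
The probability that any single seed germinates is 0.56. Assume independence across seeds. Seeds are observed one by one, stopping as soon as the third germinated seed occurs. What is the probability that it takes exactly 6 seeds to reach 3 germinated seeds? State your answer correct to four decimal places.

0.1496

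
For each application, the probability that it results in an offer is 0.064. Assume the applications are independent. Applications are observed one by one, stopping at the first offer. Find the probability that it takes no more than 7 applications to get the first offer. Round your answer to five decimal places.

0.37059

Y = number of applications to the first success; geometric, p = 0.064.
P(Y ≤ 7) = 1 − (1−p)^7 = 1 − 0.6294061 = 0.3705939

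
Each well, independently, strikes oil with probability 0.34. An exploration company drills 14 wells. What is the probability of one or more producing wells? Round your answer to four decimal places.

P(at least one) = 1 − P(none) = 1 − (1 − 0.34)^14
= 1 − 0.002976 = 0.997024

0.9970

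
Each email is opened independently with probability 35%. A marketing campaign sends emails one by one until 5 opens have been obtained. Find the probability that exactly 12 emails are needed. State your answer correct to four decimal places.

Y = trial on which the fifth success occurs; negative binomial, r=5, p=0.35.
P(Y=12) = C(11,4) · p^5 · (1−p)^7
= 330 · 0.0052522 · 0.049022 = 0.084966

0.0850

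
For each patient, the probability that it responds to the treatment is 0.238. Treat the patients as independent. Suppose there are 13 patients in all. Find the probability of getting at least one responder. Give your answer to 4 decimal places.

P(at least one) = 1 − P(none) = 1 − (1 − 0.238)^13
= 1 − 0.029202 = 0.970798

0.9708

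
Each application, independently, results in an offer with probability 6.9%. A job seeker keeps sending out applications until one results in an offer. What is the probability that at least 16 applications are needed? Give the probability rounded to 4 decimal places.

0.3422

Y = number of applications to the first success; geometric, p = 0.069.
P(Y > 15) = P(first 15 all fail) = (1−p)^15 = 0.342173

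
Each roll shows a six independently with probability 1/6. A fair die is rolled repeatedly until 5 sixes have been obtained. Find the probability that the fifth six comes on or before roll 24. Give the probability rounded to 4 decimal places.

Finishing within 24 rolls ⇔ at least 5 successes in the first 24. With X ~ Binomial(24, 0.166667), P(Y ≤ 24) = 1 − P(X ≤ 4).
  k=0: C(24,0)·0.166667^0·0.833333^24 = 0.012579
  k=1: C(24,1)·0.166667^1·0.833333^23 = 0.060380
  k=2: C(24,2)·0.166667^2·0.833333^22 = 0.138873
  k=3: C(24,3)·0.166667^3·0.833333^21 = 0.203681
  k=4: C(24,4)·0.166667^4·0.833333^20 = 0.213865
1 − 0.629378 = 0.370622

0.3706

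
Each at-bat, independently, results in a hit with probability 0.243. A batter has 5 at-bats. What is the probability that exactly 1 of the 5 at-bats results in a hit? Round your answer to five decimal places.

0.39899

X ~ Binomial(n=5, p=0.243).
P(X=1) = C(5,1) · p^1 · (1−p)^4
= 5 · 0.243 · 0.32839 = 0.3989880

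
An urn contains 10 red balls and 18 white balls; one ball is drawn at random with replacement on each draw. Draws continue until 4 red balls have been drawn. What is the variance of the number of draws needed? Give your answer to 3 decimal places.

Y = total draws until the fourth success; negative binomial with r=4, p=0.357143.
Var(Y) = r(1−p)/p² = 4·0.642857 / 0.357143² = 20.16000

20.160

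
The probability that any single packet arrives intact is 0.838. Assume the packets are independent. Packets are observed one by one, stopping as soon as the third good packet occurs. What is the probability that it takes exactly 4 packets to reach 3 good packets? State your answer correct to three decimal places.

0.286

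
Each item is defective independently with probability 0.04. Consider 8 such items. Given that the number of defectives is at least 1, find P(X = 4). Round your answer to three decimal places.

X ~ Binomial(8, 0.04). Want P(X=4 | X≥1) = P(X=4) / P(X≥1).
P(X=4) = C(8,4)·0.04^4·0.96^4 = 0.00015
P(X≥1) = 1 − 0.72139 = 0.27861
Ratio = 0.00015 / 0.27861 = 0.00055

0.001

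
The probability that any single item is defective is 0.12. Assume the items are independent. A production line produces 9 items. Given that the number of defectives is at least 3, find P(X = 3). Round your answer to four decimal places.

0.8096

X ~ Binomial(9, 0.12). Want P(X=3 | X≥3) = P(X=3) / P(X≥3).
P(X=3) = C(9,3)·0.12^3·0.88^6 = 0.067409
P(X≥3) = 1 − 0.316478 − 0.388405 − 0.211857 = 0.083259
Ratio = 0.067409 / 0.083259 = 0.809633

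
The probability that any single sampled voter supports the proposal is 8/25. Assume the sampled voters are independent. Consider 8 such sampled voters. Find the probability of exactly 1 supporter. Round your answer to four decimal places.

X ~ Binomial(n=8, p=0.32).
P(X=1) = C(8,1) · p^1 · (1−p)^7
= 8 · 0.32 · 0.06723 = 0.172109

0.1721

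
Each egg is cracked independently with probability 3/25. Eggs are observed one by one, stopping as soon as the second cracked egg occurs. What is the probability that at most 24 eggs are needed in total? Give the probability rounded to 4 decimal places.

Finishing within 24 eggs ⇔ at least 2 successes in the first 24. With X ~ Binomial(24, 0.12), P(Y ≤ 24) = 1 − P(X ≤ 1).
  k=0: C(24,0)·0.12^0·0.88^24 = 0.046514
  k=1: C(24,1)·0.12^1·0.88^23 = 0.152228
1 − 0.198742 = 0.801258

0.8013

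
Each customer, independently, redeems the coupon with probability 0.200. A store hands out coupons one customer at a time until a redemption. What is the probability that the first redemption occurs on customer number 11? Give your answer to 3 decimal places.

Geometric (trials to first success), p = 0.20.
P(Y = 11) = (1−p)^10 · p = 0.10737 · 0.20 = 0.02147

0.021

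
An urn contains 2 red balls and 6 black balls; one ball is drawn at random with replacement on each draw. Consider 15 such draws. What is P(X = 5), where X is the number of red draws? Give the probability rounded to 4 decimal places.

0.1651

X ~ Binomial(n=15, p=0.25).
P(X=5) = C(15,5) · p^5 · (1−p)^10
= 3003 · 0.00097656 · 0.056314 = 0.165146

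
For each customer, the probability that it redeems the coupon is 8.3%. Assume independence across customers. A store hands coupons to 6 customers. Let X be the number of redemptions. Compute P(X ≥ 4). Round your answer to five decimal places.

0.00062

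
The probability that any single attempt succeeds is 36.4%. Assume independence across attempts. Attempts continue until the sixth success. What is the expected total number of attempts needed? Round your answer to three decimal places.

Y = total attempts until the sixth success; negative binomial with r=6, p=0.364.
E[Y] = r / p = 6 / 0.364 = 16.48352

16.484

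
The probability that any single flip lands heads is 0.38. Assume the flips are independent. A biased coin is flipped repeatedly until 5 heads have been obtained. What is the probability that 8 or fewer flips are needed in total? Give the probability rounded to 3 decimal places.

Finishing within 8 flips ⇔ at least 5 successes in the first 8. With X ~ Binomial(8, 0.38), P(Y ≤ 8) = 1 − P(X ≤ 4).
  k=0: C(8,0)·0.38^0·0.62^8 = 0.02183
  k=1: C(8,1)·0.38^1·0.62^7 = 0.10706
  k=2: C(8,2)·0.38^2·0.62^6 = 0.22965
  k=3: C(8,3)·0.38^3·0.62^5 = 0.28151
  k=4: C(8,4)·0.38^4·0.62^4 = 0.21567
1 − 0.85573 = 0.14427

0.144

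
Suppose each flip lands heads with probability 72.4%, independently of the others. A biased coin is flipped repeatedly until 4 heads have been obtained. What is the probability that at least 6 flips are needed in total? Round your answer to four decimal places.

Needing more than 5 flips ⇔ fewer than 4 successes in the first 5. With X ~ Binomial(5, 0.724), P(Y > 5) = P(X ≤ 3).
  k=0: C(5,0)·0.724^0·0.276^5 = 0.001602
  k=1: C(5,1)·0.724^1·0.276^4 = 0.021006
  k=2: C(5,2)·0.724^2·0.276^3 = 0.110206
  k=3: C(5,3)·0.724^3·0.276^2 = 0.289091
P(X ≤ 3) = 0.421904

0.4219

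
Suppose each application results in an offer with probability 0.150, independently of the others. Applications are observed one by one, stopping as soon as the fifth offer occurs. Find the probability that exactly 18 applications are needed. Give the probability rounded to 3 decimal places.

0.022

Y = trial on which the fifth success occurs; negative binomial, r=5, p=0.15.
P(Y=18) = C(17,4) · p^5 · (1−p)^13
= 2380 · 7.5937e-05 · 0.12091 = 0.02185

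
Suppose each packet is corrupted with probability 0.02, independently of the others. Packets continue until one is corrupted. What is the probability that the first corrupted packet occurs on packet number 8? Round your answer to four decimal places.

0.0174

Geometric (trials to first success), p = 0.02.
P(Y = 8) = (1−p)^7 · p = 0.86813 · 0.02 = 0.017363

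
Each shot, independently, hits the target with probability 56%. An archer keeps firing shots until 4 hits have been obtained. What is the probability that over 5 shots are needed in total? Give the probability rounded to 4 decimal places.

0.7286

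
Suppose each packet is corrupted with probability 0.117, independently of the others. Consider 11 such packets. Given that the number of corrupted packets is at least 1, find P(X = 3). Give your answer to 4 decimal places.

0.1310

X ~ Binomial(11, 0.117). Want P(X=3 | X≥1) = P(X=3) / P(X≥1).
P(X=3) = C(11,3)·0.117^3·0.883^8 = 0.097662
P(X≥1) = 1 − 0.254430 = 0.745570
Ratio = 0.097662 / 0.745570 = 0.130990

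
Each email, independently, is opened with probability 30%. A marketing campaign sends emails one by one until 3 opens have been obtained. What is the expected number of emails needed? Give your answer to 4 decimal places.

Y = total emails until the third success; negative binomial with r=3, p=0.30.
E[Y] = r / p = 3 / 0.30 = 10.000000

10.0000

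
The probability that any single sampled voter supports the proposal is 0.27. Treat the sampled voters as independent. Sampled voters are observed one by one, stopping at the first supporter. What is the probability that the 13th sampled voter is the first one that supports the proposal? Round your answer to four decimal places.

0.0062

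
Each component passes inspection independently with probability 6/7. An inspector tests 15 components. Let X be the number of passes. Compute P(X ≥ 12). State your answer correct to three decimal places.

X ~ Binomial(15, 0.857143); P(X ≥ 12) = Σ C(15,k) p^k (1−p)^(15−k) over k:
  k=12: C(15,12)·0.857143^12·0.142857^3 = 0.20862
  k=13: C(15,13)·0.857143^13·0.142857^2 = 0.28886
  k=14: C(15,14)·0.857143^14·0.142857^1 = 0.24759
  k=15: C(15,15)·0.857143^15·0.142857^0 = 0.09904
Total = 0.84411

0.844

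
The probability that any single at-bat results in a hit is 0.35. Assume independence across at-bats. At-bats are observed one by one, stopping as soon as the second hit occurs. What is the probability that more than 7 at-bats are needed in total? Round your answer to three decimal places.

Needing more than 7 at-bats ⇔ fewer than 2 successes in the first 7. With X ~ Binomial(7, 0.35), P(Y > 7) = P(X ≤ 1).
  k=0: C(7,0)·0.35^0·0.65^7 = 0.04902
  k=1: C(7,1)·0.35^1·0.65^6 = 0.18478
P(X ≤ 1) = 0.23380

0.234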